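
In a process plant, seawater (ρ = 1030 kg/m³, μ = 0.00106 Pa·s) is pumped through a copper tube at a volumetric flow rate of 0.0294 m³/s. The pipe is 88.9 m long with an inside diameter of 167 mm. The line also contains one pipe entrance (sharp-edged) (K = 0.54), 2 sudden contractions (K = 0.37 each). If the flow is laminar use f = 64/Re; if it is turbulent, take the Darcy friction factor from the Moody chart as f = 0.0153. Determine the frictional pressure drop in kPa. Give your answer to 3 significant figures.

ΔP ≈ 8.74 kPa

Cross-sectional area A = πD²/4 = π(0.167)²/4 = 0.0219 m²; mean velocity V = Q/A = 0.0294/0.0219 = 1.342 m/s.
Reynolds number Re = ρVD/μ = 1030 · 1.342 · 0.167 / 0.00106 = 2.178e+05.
Re > 4000 → turbulent; use the Moody-chart value f = 0.0153.
Total minor-loss coefficient ΣK = 1·0.54 + 2·0.37 = 1.28.
ΔP = [f·L/D + ΣK]·(ρV²/2) = [0.0153·88.9/0.167 + 1.28]·(1030·1.342²/2) = [8.145 + 1.28]·927.8 = 8744 Pa.
ΔP = 8744 Pa = 8.74 kPa.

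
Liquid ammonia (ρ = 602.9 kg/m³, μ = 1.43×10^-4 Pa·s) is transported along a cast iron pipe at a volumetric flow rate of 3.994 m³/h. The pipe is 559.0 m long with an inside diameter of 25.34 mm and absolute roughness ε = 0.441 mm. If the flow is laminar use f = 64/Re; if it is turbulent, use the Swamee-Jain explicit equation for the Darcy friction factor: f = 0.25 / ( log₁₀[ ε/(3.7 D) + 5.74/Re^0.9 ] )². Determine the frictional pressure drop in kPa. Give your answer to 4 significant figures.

Q = 3.994 m³/h = 3.994/3600 = 0.001109 m³/s.
Cross-sectional area A = πD²/4 = π(0.02534)²/4 = 0.0005043 m²; mean velocity V = Q/A = 0.001109/0.0005043 = 2.2 m/s.
Reynolds number Re = ρVD/μ = 602.9 · 2.2 · 0.02534 / 0.000143 = 2.35e+05.
Re > 4000 → turbulent. Relative roughness ε/D = 0.000441/0.02534 = 0.0174. Swamee-Jain: f = 0.25/(log₁₀[0.0174/3.7 + 5.74/2.35e+05^0.9])² = 0.25/(log₁₀[0.0047 + 8.41e-05])² = 0.25/(-2.32)² = 0.04645.
Darcy-Weisbach: ΔP = f(L/D)(ρV²/2) = 0.04645·(559/0.02534)·(602.9·2.2²/2) = 0.04645·2.206e+04·1459 = 1.495e+06 Pa.
ΔP = 1.495e+06 Pa = 1495 kPa.

ΔP ≈ 1495 kPa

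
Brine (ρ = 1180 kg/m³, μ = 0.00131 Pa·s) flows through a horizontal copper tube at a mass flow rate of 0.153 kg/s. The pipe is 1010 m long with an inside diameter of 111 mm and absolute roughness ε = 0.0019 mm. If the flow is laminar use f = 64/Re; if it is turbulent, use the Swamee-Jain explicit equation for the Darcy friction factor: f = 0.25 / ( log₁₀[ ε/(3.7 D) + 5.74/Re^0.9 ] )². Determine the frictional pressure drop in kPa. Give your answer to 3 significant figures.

A = πD²/4 = π(0.111)²/4 = 0.009677 m²; mean velocity V = ṁ/(ρA) = 0.153/(1180 · 0.009677) = 0.0134 m/s.
Reynolds number Re = ρVD/μ = 1180 · 0.0134 · 0.111 / 0.00131 = 1340.
Re < 2300 → laminar flow, so f = 64/Re = 64/1340 = 0.04777 (the turbulent correlation is not needed).
Darcy-Weisbach: ΔP = f(L/D)(ρV²/2) = 0.04777·(1010/0.111)·(1180·0.0134²/2) = 0.04777·9099·0.1059 = 46.04 Pa.
ΔP = 46.04 Pa = 0.0460 kPa.

ΔP ≈ 0.0460 kPa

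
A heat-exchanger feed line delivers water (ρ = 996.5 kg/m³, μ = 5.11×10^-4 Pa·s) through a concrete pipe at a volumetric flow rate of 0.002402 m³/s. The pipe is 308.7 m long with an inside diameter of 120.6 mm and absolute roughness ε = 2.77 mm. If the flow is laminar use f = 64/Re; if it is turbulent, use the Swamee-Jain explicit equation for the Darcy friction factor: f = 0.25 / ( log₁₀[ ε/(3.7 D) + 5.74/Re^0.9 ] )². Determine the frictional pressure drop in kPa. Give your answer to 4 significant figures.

ΔP ≈ 2.956 kPa

Cross-sectional area A = πD²/4 = π(0.1206)²/4 = 0.01142 m²; mean velocity V = Q/A = 0.002402/0.01142 = 0.2103 m/s.
Reynolds number Re = ρVD/μ = 996.5 · 0.2103 · 0.1206 / 0.000511 = 4.945e+04.
Re > 4000 → turbulent. Relative roughness ε/D = 0.00277/0.1206 = 0.023. Swamee-Jain: f = 0.25/(log₁₀[0.023/3.7 + 5.74/4.945e+04^0.9])² = 0.25/(log₁₀[0.00621 + 0.000342])² = 0.25/(-2.184)² = 0.05242.
Darcy-Weisbach: ΔP = f(L/D)(ρV²/2) = 0.05242·(308.7/0.1206)·(996.5·0.2103²/2) = 0.05242·2560·22.03 = 2956 Pa.
ΔP = 2956 Pa = 2.956 kPa.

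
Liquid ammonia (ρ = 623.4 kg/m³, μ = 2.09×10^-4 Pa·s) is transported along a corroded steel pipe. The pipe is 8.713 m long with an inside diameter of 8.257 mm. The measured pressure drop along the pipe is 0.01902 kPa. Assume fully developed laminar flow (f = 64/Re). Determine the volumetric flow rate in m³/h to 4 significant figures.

Q ≈ 0.004290 m³/h

For laminar flow, f = 64/Re with Re = ρVD/μ, so Darcy-Weisbach reduces to ΔP = 32μLV/D². Solving for V: V = ΔP·D²/(32μL) = 19.02·(0.008257)²/(32·0.000209·8.713) = 0.02225 m/s.
Check: Re = ρVD/μ = 623.4·0.02225·0.008257/0.000209 = 548.1 < 2300, so the laminar assumption holds.
Q = V·A = 0.02225·(π/4·0.008257²) = 1.192e-06 m³/s = 0.004290 m³/h.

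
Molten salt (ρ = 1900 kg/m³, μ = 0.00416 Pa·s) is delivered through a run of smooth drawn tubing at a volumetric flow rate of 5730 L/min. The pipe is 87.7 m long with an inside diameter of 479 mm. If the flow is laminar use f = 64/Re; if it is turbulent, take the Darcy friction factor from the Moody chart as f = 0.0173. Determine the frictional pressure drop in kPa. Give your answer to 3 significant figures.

Q = 5730 L/min = 5730/60000 = 0.0955 m³/s.
Cross-sectional area A = πD²/4 = π(0.479)²/4 = 0.1802 m²; mean velocity V = Q/A = 0.0955/0.1802 = 0.53 m/s.
Reynolds number Re = ρVD/μ = 1900 · 0.53 · 0.479 / 0.00416 = 1.159e+05.
Re > 4000 → turbulent; use the Moody-chart value f = 0.0173.
Darcy-Weisbach: ΔP = f(L/D)(ρV²/2) = 0.0173·(87.7/0.479)·(1900·0.53²/2) = 0.0173·183.1·266.8 = 845.1 Pa.
ΔP = 845.1 Pa = 0.845 kPa.

ΔP ≈ 0.845 kPa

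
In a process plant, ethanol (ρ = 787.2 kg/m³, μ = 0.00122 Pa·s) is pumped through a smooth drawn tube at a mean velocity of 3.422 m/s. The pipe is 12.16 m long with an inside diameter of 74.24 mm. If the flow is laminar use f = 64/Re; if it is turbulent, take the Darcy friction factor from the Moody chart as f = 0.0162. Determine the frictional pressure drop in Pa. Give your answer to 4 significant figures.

Reynolds number Re = ρVD/μ = 787.2 · 3.422 · 0.07424 / 0.00122 = 1.639e+05.
Re > 4000 → turbulent; use the Moody-chart value f = 0.0162.
Darcy-Weisbach: ΔP = f(L/D)(ρV²/2) = 0.0162·(12.16/0.07424)·(787.2·3.422²/2) = 0.0162·163.8·4609 = 1.223e+04 Pa.

ΔP ≈ 12230 Pa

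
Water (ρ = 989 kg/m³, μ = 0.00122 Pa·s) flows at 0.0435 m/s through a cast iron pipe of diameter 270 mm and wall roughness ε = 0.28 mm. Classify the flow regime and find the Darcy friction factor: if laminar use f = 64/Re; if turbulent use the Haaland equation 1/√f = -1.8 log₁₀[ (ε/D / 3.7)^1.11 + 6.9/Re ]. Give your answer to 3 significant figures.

Re = ρVD/μ = 989·0.0435·0.27/0.00122 = 9521.
Re > 4000 → turbulent. ε/D = 0.00028/0.27 = 0.00104; Haaland: 1/√f = -1.8 log₁₀[0.000114 + 0.000725] = 5.538, so f = 0.03261.

f ≈ 0.0326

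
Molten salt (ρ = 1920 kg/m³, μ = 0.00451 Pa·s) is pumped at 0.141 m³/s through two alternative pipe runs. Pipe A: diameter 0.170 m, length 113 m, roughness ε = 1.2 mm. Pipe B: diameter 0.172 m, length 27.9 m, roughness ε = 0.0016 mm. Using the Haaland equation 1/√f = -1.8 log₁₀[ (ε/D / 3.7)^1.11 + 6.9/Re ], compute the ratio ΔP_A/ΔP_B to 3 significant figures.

ΔP_A/ΔP_B ≈ 10.9

Pipe A: V = Q/A = 0.141/0.0227 = 6.212 m/s; Re = 4.496e+05; ε/D = 0.00706; Haaland → f = 0.03403; ΔP_A = f(L/D)(ρV²/2) = 8.379e+05 Pa.
Pipe B: V = Q/A = 0.141/0.02324 = 6.068 m/s; Re = 4.444e+05; ε/D = 9.3e-06; Haaland → f = 0.01344; ΔP_B = f(L/D)(ρV²/2) = 7.707e+04 Pa.
ΔP_A/ΔP_B = 8.379e+05/7.707e+04 = 10.9.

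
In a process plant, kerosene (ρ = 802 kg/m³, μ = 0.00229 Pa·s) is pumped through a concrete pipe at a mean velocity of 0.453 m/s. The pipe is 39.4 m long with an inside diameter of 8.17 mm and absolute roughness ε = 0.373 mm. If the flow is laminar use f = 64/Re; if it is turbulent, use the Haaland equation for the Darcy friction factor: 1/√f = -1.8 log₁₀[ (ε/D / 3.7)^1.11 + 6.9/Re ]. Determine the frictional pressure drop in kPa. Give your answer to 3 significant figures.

Reynolds number Re = ρVD/μ = 802 · 0.453 · 0.00817 / 0.00229 = 1296.
Re < 2300 → laminar flow, so f = 64/Re = 64/1296 = 0.04938 (the turbulent correlation is not needed).
Darcy-Weisbach: ΔP = f(L/D)(ρV²/2) = 0.04938·(39.4/0.00817)·(802·0.453²/2) = 0.04938·4823·82.29 = 1.959e+04 Pa.
ΔP = 1.959e+04 Pa = 19.6 kPa.

ΔP ≈ 19.6 kPa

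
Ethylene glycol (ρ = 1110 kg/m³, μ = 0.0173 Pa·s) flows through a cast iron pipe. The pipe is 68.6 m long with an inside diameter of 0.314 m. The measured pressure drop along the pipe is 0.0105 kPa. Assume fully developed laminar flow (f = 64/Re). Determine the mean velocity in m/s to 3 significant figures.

For laminar flow, f = 64/Re with Re = ρVD/μ, so Darcy-Weisbach reduces to ΔP = 32μLV/D². Solving for V: V = ΔP·D²/(32μL) = 10.5·(0.314)²/(32·0.0173·68.6) = 0.02726 m/s.
Check: Re = ρVD/μ = 1110·0.02726·0.314/0.0173 = 549.2 < 2300, so the laminar assumption holds.

V ≈ 0.0273 m/s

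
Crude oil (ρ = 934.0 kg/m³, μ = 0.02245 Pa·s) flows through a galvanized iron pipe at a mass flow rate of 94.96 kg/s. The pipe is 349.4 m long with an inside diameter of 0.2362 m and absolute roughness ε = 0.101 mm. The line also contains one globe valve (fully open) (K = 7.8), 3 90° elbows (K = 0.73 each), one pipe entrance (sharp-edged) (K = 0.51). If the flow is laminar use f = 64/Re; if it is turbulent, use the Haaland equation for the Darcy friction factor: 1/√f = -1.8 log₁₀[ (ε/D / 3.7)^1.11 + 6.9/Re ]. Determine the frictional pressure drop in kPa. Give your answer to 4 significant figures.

ΔP ≈ 122.2 kPa

A = πD²/4 = π(0.2362)²/4 = 0.04382 m²; mean velocity V = ṁ/(ρA) = 94.96/(934 · 0.04382) = 2.32 m/s.
Reynolds number Re = ρVD/μ = 934 · 2.32 · 0.2362 / 0.0225 = 2.28e+04.
Re > 4000 → turbulent. Relative roughness ε/D = 0.000101/0.2362 = 0.000428. Haaland: 1/√f = -1.8 log₁₀[(0.000428/3.7)^1.11 + 6.9/2.28e+04] = -1.8 log₁₀[4.26e-05 + 0.000303] = 6.231, so f = 0.02575.
Total minor-loss coefficient ΣK = 1·7.8 + 3·0.73 + 1·0.51 = 10.5.
ΔP = [f·L/D + ΣK]·(ρV²/2) = [0.02575·349.4/0.2362 + 10.5]·(934·2.32²/2) = [38.1 + 10.5]·2514 = 1.222e+05 Pa.
ΔP = 1.222e+05 Pa = 122.2 kPa.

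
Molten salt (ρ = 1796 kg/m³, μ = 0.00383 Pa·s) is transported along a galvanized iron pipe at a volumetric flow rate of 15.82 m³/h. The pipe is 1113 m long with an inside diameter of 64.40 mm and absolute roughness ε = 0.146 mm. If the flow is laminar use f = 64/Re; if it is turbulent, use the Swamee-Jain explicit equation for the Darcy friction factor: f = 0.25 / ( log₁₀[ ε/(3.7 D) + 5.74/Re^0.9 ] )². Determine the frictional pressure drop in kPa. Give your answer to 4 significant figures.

Q = 15.82 m³/h = 15.82/3600 = 0.004394 m³/s.
Cross-sectional area A = πD²/4 = π(0.0644)²/4 = 0.003257 m²; mean velocity V = Q/A = 0.004394/0.003257 = 1.349 m/s.
Reynolds number Re = ρVD/μ = 1796 · 1.349 · 0.0644 / 0.00383 = 4.074e+04.
Re > 4000 → turbulent. Relative roughness ε/D = 0.000146/0.0644 = 0.00227. Swamee-Jain: f = 0.25/(log₁₀[0.00227/3.7 + 5.74/4.074e+04^0.9])² = 0.25/(log₁₀[0.000613 + 0.000407])² = 0.25/(-2.991)² = 0.02794.
Darcy-Weisbach: ΔP = f(L/D)(ρV²/2) = 0.02794·(1113/0.0644)·(1796·1.349²/2) = 0.02794·1.728e+04·1634 = 7.892e+05 Pa.
ΔP = 7.892e+05 Pa = 789.2 kPa.

ΔP ≈ 789.2 kPa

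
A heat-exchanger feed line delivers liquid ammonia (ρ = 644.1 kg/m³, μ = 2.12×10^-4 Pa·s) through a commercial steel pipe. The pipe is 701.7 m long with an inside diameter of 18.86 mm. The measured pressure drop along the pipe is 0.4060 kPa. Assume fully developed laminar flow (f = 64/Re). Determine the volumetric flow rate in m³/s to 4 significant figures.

For laminar flow, f = 64/Re with Re = ρVD/μ, so Darcy-Weisbach reduces to ΔP = 32μLV/D². Solving for V: V = ΔP·D²/(32μL) = 406·(0.01886)²/(32·0.000212·701.7) = 0.03034 m/s.
Check: Re = ρVD/μ = 644.1·0.03034·0.01886/0.000212 = 1738 < 2300, so the laminar assumption holds.
Q = V·A = 0.03034·(π/4·0.01886²) = 8.475e-06 m³/s = 8.475×10^-6 m³/s.

Q ≈ 8.475×10^-6 m³/s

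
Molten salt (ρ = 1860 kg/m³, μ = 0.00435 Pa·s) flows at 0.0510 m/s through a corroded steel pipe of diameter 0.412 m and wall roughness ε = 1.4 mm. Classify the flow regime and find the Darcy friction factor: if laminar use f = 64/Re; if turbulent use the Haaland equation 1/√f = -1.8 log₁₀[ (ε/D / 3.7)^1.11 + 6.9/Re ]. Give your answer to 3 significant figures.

Re = ρVD/μ = 1860·0.051·0.412/0.00435 = 8984.
Re > 4000 → turbulent. ε/D = 0.0014/0.412 = 0.0034; Haaland: 1/√f = -1.8 log₁₀[0.000426 + 0.000768] = 5.262, so f = 0.03612.

f ≈ 0.0361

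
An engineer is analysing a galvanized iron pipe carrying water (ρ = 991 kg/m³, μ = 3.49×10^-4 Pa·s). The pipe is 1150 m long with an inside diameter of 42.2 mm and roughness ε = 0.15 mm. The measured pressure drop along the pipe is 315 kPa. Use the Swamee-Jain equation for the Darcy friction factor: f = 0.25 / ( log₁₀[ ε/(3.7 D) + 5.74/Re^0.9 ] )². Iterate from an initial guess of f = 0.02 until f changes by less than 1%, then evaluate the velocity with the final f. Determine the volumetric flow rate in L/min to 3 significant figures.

Rearranging Darcy-Weisbach: V = √(2·ΔP·D/(f·L·ρ)). With ε/D = 0.00015/0.0422 = 0.00355, iterate starting from f = 0.02:
  f = 0.02 → V = √(2·3.15e+05·0.0422/(0.02·1150·991)) = 1.08 m/s; Re = ρVD/μ = 1.294e+05; f → 0.0286
  f = 0.0286 → V = 0.9032 m/s; Re = 1.082e+05; f → 0.02879
Converged (Δf/f < 1%). With the final f = 0.02879: V = √(2·3.15e+05·0.0422/(0.02879·1150·991)) = 0.9002 m/s.
Q = V·A = 0.9002·(π/4·0.0422²) = 0.001259 m³/s = 75.5 L/min.

Q ≈ 75.5 L/min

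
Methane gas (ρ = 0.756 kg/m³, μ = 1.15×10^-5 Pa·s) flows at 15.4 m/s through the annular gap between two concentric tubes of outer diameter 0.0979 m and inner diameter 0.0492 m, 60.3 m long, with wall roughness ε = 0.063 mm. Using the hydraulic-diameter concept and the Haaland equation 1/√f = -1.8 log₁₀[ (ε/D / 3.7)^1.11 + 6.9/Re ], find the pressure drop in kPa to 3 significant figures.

Hydraulic diameter D_h = 4A/P = D_o - D_i = 0.0979 - 0.0492 = 0.0487 m.
Re = ρVD_h/μ = 0.756·15.4·0.0487/1.15e-05 = 4.93e+04.
ε/D_h = 6.3e-05/0.0487 = 0.00129; Haaland gives 1/√f = -1.8 log₁₀[0.000146+0.00014] = 6.38, so f = 0.02457.
ΔP = f(L/D_h)(ρV²/2) = 0.02457·60.3/0.0487·89.65 = 2727 Pa.
ΔP = 2.73 kPa.

ΔP ≈ 2.73 kPa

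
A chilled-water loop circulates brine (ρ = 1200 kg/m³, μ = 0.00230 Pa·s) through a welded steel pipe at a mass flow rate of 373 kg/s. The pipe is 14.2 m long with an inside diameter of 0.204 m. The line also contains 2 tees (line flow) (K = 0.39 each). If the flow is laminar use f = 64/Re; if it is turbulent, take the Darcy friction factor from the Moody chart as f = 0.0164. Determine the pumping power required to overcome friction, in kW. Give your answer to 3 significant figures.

A = πD²/4 = π(0.204)²/4 = 0.03269 m²; mean velocity V = ṁ/(ρA) = 373/(1200 · 0.03269) = 9.51 m/s.
Reynolds number Re = ρVD/μ = 1200 · 9.51 · 0.204 / 0.0023 = 1.012e+06.
Re > 4000 → turbulent; use the Moody-chart value f = 0.0164.
Total minor-loss coefficient ΣK = 2·0.39 = 0.78.
ΔP = [f·L/D + ΣK]·(ρV²/2) = [0.0164·14.2/0.204 + 0.78]·(1200·9.51²/2) = [1.142 + 0.78]·5.426e+04 = 1.043e+05 Pa.
Q = ṁ/ρ = 373/1200 = 0.3108 m³/s.
Pumping power P = QΔP = 0.3108·1.043e+05 = 32410 W = 32.4 kW.

P ≈ 32.4 kW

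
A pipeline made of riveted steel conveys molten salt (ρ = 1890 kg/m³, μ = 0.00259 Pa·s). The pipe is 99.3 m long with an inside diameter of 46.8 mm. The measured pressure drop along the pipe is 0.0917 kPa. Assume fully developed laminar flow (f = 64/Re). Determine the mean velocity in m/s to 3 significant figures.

V ≈ 0.0244 m/s

For laminar flow, f = 64/Re with Re = ρVD/μ, so Darcy-Weisbach reduces to ΔP = 32μLV/D². Solving for V: V = ΔP·D²/(32μL) = 91.7·(0.0468)²/(32·0.00259·99.3) = 0.0244 m/s.
Check: Re = ρVD/μ = 1890·0.0244·0.0468/0.00259 = 833.4 < 2300, so the laminar assumption holds.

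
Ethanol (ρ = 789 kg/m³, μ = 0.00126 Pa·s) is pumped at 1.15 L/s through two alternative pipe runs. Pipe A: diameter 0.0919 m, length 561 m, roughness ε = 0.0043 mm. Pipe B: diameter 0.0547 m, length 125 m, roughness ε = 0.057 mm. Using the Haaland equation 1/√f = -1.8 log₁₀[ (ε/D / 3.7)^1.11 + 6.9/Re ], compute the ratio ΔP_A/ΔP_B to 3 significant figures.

Pipe A: V = Q/A = 0.00115/0.006633 = 0.1734 m/s; Re = 9977; ε/D = 4.68e-05; Haaland → f = 0.03095; ΔP_A = f(L/D)(ρV²/2) = 2240 Pa.
Pipe B: V = Q/A = 0.00115/0.00235 = 0.4894 m/s; Re = 1.676e+04; ε/D = 0.00104; Haaland → f = 0.02871; ΔP_B = f(L/D)(ρV²/2) = 6198 Pa.
ΔP_A/ΔP_B = 2240/6198 = 0.361.

ΔP_A/ΔP_B ≈ 0.361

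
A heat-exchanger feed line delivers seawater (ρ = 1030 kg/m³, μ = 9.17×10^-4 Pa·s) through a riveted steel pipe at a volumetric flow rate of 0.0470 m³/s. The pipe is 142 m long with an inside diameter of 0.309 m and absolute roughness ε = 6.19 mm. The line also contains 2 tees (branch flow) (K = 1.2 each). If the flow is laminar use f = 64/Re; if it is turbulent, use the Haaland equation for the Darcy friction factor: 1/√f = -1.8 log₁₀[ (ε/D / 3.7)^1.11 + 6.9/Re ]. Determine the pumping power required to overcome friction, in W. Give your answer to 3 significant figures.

P ≈ 237 W

Cross-sectional area A = πD²/4 = π(0.309)²/4 = 0.07499 m²; mean velocity V = Q/A = 0.047/0.07499 = 0.6267 m/s.
Reynolds number Re = ρVD/μ = 1030 · 0.6267 · 0.309 / 0.000917 = 2.175e+05.
Re > 4000 → turbulent. Relative roughness ε/D = 0.00619/0.309 = 0.02. Haaland: 1/√f = -1.8 log₁₀[(0.02/3.7)^1.11 + 6.9/2.175e+05] = -1.8 log₁₀[0.00305 + 3.17e-05] = 4.52, so f = 0.04894.
Total minor-loss coefficient ΣK = 2·1.2 = 2.4.
ΔP = [f·L/D + ΣK]·(ρV²/2) = [0.04894·142/0.309 + 2.4]·(1030·0.6267²/2) = [22.49 + 2.4]·202.3 = 5035 Pa.
Pumping power P = QΔP = 0.047·5035 = 236.7 W = 237 W.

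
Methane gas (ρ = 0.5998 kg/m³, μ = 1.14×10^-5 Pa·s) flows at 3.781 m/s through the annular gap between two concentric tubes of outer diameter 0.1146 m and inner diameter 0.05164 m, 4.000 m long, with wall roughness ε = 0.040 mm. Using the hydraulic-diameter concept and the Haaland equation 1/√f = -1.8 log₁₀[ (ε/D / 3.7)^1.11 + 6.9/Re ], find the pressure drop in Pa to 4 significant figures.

ΔP ≈ 8.161 Pa

Hydraulic diameter D_h = 4A/P = D_o - D_i = 0.1146 - 0.05164 = 0.06296 m.
Re = ρVD_h/μ = 0.5998·3.781·0.06296/1.14e-05 = 1.252e+04.
ε/D_h = 4e-05/0.06296 = 0.000635; Haaland gives 1/√f = -1.8 log₁₀[6.62e-05+0.000551] = 5.777, so f = 0.02996.
ΔP = f(L/D_h)(ρV²/2) = 0.02996·4/0.06296·4.287 = 8.161 Pa.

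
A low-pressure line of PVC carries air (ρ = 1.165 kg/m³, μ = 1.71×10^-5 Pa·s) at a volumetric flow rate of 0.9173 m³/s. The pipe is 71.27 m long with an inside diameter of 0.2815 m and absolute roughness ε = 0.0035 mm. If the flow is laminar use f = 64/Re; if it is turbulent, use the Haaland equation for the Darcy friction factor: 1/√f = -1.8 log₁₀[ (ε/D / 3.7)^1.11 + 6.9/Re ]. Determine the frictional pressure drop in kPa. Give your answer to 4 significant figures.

Cross-sectional area A = πD²/4 = π(0.2815)²/4 = 0.06224 m²; mean velocity V = Q/A = 0.9173/0.06224 = 14.74 m/s.
Reynolds number Re = ρVD/μ = 1.165 · 14.74 · 0.2815 / 1.71e-05 = 2.827e+05.
Re > 4000 → turbulent. Relative roughness ε/D = 3.5e-06/0.2815 = 1.24e-05. Haaland: 1/√f = -1.8 log₁₀[(1.24e-05/3.7)^1.11 + 6.9/2.827e+05] = -1.8 log₁₀[8.4e-07 + 2.44e-05] = 8.276, so f = 0.0146.
Darcy-Weisbach: ΔP = f(L/D)(ρV²/2) = 0.0146·(71.27/0.2815)·(1.165·14.74²/2) = 0.0146·253.2·126.5 = 467.8 Pa.
ΔP = 467.8 Pa = 0.4678 kPa.

ΔP ≈ 0.4678 kPa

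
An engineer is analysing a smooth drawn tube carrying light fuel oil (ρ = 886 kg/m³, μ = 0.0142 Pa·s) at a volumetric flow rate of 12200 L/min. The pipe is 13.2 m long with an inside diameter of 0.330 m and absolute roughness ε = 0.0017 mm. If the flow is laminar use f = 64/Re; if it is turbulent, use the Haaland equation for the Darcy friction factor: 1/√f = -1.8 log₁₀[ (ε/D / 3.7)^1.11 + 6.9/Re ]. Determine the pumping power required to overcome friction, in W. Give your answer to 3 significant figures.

P ≈ 424 W

Q = 12200 L/min = 12200/60000 = 0.2033 m³/s.
Cross-sectional area A = πD²/4 = π(0.33)²/4 = 0.08553 m²; mean velocity V = Q/A = 0.2033/0.08553 = 2.377 m/s.
Reynolds number Re = ρVD/μ = 886 · 2.377 · 0.33 / 0.0142 = 4.895e+04.
Re > 4000 → turbulent. Relative roughness ε/D = 1.7e-06/0.33 = 5.15e-06. Haaland: 1/√f = -1.8 log₁₀[(5.15e-06/3.7)^1.11 + 6.9/4.895e+04] = -1.8 log₁₀[3.16e-07 + 0.000141] = 6.93, so f = 0.02082.
Darcy-Weisbach: ΔP = f(L/D)(ρV²/2) = 0.02082·(13.2/0.33)·(886·2.377²/2) = 0.02082·40·2504 = 2085 Pa.
Pumping power P = QΔP = 0.2033·2085 = 424.0 W = 424 W.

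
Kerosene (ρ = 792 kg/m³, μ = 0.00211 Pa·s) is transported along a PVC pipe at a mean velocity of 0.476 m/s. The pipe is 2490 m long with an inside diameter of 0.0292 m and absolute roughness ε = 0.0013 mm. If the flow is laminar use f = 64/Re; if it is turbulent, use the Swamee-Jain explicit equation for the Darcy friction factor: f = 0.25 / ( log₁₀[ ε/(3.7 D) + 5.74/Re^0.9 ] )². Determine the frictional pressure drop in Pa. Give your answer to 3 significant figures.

Reynolds number Re = ρVD/μ = 792 · 0.476 · 0.0292 / 0.00211 = 5217.
Re > 4000 → turbulent. Relative roughness ε/D = 1.3e-06/0.0292 = 4.45e-05. Swamee-Jain: f = 0.25/(log₁₀[4.45e-05/3.7 + 5.74/5217^0.9])² = 0.25/(log₁₀[1.2e-05 + 0.00259])² = 0.25/(-2.585)² = 0.03742.
Darcy-Weisbach: ΔP = f(L/D)(ρV²/2) = 0.03742·(2490/0.0292)·(792·0.476²/2) = 0.03742·8.527e+04·89.72 = 2.863e+05 Pa.

ΔP ≈ 286000 Pa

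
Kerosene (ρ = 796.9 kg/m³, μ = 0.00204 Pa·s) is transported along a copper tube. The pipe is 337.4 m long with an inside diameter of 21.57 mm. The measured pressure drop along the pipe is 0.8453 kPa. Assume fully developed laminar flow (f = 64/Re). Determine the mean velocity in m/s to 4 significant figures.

V ≈ 0.01786 m/s

For laminar flow, f = 64/Re with Re = ρVD/μ, so Darcy-Weisbach reduces to ΔP = 32μLV/D². Solving for V: V = ΔP·D²/(32μL) = 845.3·(0.02157)²/(32·0.00204·337.4) = 0.01786 m/s.
Check: Re = ρVD/μ = 796.9·0.01786·0.02157/0.00204 = 150.5 < 2300, so the laminar assumption holds.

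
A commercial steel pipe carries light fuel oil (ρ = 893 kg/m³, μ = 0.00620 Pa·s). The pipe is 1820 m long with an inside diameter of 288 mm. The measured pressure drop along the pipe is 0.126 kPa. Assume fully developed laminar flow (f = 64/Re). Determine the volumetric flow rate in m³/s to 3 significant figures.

For laminar flow, f = 64/Re with Re = ρVD/μ, so Darcy-Weisbach reduces to ΔP = 32μLV/D². Solving for V: V = ΔP·D²/(32μL) = 126·(0.288)²/(32·0.0062·1820) = 0.02894 m/s.
Check: Re = ρVD/μ = 893·0.02894·0.288/0.0062 = 1201 < 2300, so the laminar assumption holds.
Q = V·A = 0.02894·(π/4·0.288²) = 0.001885 m³/s = 0.00189 m³/s.

Q ≈ 0.00189 m³/s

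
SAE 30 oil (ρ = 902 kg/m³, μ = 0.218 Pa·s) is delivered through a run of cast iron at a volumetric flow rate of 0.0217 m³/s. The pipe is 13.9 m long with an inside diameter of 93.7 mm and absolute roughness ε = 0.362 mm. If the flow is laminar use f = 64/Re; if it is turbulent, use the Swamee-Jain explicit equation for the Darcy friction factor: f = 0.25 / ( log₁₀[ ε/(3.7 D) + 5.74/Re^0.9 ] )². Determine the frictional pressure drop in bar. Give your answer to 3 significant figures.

Cross-sectional area A = πD²/4 = π(0.0937)²/4 = 0.006896 m²; mean velocity V = Q/A = 0.0217/0.006896 = 3.147 m/s.
Reynolds number Re = ρVD/μ = 902 · 3.147 · 0.0937 / 0.218 = 1220.
Re < 2300 → laminar flow, so f = 64/Re = 64/1220 = 0.05246 (the turbulent correlation is not needed).
Darcy-Weisbach: ΔP = f(L/D)(ρV²/2) = 0.05246·(13.9/0.0937)·(902·3.147²/2) = 0.05246·148.3·4466 = 3.476e+04 Pa.
ΔP = 3.476e+04 Pa = 0.348 bar.

ΔP ≈ 0.348 bar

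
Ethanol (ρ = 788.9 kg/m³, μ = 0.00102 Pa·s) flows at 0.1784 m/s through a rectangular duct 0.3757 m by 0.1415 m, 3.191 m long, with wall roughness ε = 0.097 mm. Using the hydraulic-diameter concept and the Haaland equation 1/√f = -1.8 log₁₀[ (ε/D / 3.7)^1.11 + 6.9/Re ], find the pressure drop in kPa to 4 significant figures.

ΔP ≈ 0.004809 kPa

Hydraulic diameter D_h = 4A/P = 4·(0.3757·0.1415)/(2·(0.3757+0.1415)) = 0.2126/1.034 = 0.2056 m.
Re = ρVD_h/μ = 788.9·0.1784·0.2056/0.00102 = 2.837e+04.
ε/D_h = 9.7e-05/0.2056 = 0.000472; Haaland gives 1/√f = -1.8 log₁₀[4.76e-05+0.000243] = 6.365, so f = 0.02468.
ΔP = f(L/D_h)(ρV²/2) = 0.02468·3.191/0.2056·12.55 = 4.809 Pa.
ΔP = 0.004809 kPa.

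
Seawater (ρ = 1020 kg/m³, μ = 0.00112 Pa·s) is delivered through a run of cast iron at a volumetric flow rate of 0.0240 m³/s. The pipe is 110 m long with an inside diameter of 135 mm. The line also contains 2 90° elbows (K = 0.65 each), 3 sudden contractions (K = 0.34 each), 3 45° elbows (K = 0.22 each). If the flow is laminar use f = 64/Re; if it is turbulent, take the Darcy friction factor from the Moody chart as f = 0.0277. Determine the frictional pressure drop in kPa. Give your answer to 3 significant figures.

ΔP ≈ 36.6 kPa

Cross-sectional area A = πD²/4 = π(0.135)²/4 = 0.01431 m²; mean velocity V = Q/A = 0.024/0.01431 = 1.677 m/s.
Reynolds number Re = ρVD/μ = 1020 · 1.677 · 0.135 / 0.00112 = 2.061e+05.
Re > 4000 → turbulent; use the Moody-chart value f = 0.0277.
Total minor-loss coefficient ΣK = 2·0.65 + 3·0.34 + 3·0.22 = 2.98.
ΔP = [f·L/D + ΣK]·(ρV²/2) = [0.0277·110/0.135 + 2.98]·(1020·1.677²/2) = [22.57 + 2.98]·1434 = 3.663e+04 Pa.
ΔP = 3.663e+04 Pa = 36.6 kPa.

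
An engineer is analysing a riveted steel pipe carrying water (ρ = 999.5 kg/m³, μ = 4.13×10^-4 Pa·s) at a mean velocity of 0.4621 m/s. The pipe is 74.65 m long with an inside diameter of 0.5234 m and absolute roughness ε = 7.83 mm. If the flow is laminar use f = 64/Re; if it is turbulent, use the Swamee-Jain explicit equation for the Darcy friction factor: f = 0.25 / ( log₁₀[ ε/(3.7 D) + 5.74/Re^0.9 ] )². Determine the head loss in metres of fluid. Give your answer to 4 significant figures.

h_f ≈ 0.06798 m

Reynolds number Re = ρVD/μ = 999.5 · 0.4621 · 0.5234 / 0.000413 = 5.853e+05.
Re > 4000 → turbulent. Relative roughness ε/D = 0.00783/0.5234 = 0.015. Swamee-Jain: f = 0.25/(log₁₀[0.015/3.7 + 5.74/5.853e+05^0.9])² = 0.25/(log₁₀[0.00404 + 3.7e-05])² = 0.25/(-2.389)² = 0.04379.
Darcy-Weisbach: ΔP = f(L/D)(ρV²/2) = 0.04379·(74.65/0.5234)·(999.5·0.4621²/2) = 0.04379·142.6·106.7 = 666.5 Pa.
Head loss h_f = ΔP/(ρg) = 666.5/(999.5·9.81) = 0.06798 m.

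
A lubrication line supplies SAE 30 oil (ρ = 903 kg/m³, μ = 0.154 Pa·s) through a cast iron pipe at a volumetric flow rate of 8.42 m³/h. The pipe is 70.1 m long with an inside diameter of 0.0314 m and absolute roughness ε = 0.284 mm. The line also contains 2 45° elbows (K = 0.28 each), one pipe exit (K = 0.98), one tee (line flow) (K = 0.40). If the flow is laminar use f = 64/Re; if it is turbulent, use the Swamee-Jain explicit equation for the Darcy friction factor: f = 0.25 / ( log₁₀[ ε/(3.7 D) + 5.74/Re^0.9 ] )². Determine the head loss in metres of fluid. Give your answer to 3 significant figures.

Q = 8.42 m³/h = 8.42/3600 = 0.002339 m³/s.
Cross-sectional area A = πD²/4 = π(0.0314)²/4 = 0.0007744 m²; mean velocity V = Q/A = 0.002339/0.0007744 = 3.02 m/s.
Reynolds number Re = ρVD/μ = 903 · 3.02 · 0.0314 / 0.154 = 556.1.
Re < 2300 → laminar flow, so f = 64/Re = 64/556.1 = 0.1151 (the turbulent correlation is not needed).
Total minor-loss coefficient ΣK = 2·0.28 + 1·0.98 + 1·0.4 = 1.94.
ΔP = [f·L/D + ΣK]·(ρV²/2) = [0.1151·70.1/0.0314 + 1.94]·(903·3.02²/2) = [256.9 + 1.94]·4119 = 1.066e+06 Pa.
Head loss h_f = ΔP/(ρg) = 1.066e+06/(903·9.81) = 120 m.

h_f ≈ 120 m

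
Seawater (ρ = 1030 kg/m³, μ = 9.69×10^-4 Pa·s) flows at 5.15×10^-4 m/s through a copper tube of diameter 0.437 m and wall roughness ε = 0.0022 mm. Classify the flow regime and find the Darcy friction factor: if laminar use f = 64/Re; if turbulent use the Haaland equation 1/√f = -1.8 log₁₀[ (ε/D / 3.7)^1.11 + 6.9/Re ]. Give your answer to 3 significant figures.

Re = ρVD/μ = 1030·0.000515·0.437/0.000969 = 239.2.
Re < 2300 → laminar, so f = 64/Re = 0.2675 (roughness is irrelevant in laminar flow).

f ≈ 0.268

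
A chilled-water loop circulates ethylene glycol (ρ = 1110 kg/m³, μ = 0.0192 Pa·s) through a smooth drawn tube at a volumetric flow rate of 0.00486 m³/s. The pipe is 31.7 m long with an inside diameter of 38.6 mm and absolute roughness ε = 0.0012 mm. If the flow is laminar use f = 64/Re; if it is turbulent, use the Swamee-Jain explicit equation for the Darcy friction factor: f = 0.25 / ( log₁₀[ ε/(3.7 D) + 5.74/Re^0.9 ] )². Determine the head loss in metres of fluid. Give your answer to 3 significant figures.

h_f ≈ 22.9 m

Cross-sectional area A = πD²/4 = π(0.0386)²/4 = 0.00117 m²; mean velocity V = Q/A = 0.00486/0.00117 = 4.153 m/s.
Reynolds number Re = ρVD/μ = 1110 · 4.153 · 0.0386 / 0.0192 = 9268.
Re > 4000 → turbulent. Relative roughness ε/D = 1.2e-06/0.0386 = 3.11e-05. Swamee-Jain: f = 0.25/(log₁₀[3.11e-05/3.7 + 5.74/9268^0.9])² = 0.25/(log₁₀[8.4e-06 + 0.00154])² = 0.25/(-2.809)² = 0.03168.
Darcy-Weisbach: ΔP = f(L/D)(ρV²/2) = 0.03168·(31.7/0.0386)·(1110·4.153²/2) = 0.03168·821.2·9573 = 2.491e+05 Pa.
Head loss h_f = ΔP/(ρg) = 2.491e+05/(1110·9.81) = 22.9 m.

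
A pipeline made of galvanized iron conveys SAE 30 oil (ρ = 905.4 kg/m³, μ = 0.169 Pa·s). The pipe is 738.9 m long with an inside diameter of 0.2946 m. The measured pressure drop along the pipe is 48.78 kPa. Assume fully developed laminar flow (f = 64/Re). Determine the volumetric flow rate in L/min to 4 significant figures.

For laminar flow, f = 64/Re with Re = ρVD/μ, so Darcy-Weisbach reduces to ΔP = 32μLV/D². Solving for V: V = ΔP·D²/(32μL) = 4.878e+04·(0.2946)²/(32·0.169·738.9) = 1.059 m/s.
Check: Re = ρVD/μ = 905.4·1.059·0.2946/0.169 = 1672 < 2300, so the laminar assumption holds.
Q = V·A = 1.059·(π/4·0.2946²) = 0.07222 m³/s = 4333 L/min.

Q ≈ 4333 L/min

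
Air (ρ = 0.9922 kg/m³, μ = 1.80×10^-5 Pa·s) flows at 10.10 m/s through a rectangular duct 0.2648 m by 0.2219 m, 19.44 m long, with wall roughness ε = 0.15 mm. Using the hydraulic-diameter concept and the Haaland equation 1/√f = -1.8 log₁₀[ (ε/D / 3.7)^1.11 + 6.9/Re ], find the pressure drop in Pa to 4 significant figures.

ΔP ≈ 81.17 Pa

Hydraulic diameter D_h = 4A/P = 4·(0.2648·0.2219)/(2·(0.2648+0.2219)) = 0.235/0.9734 = 0.2415 m.
Re = ρVD_h/μ = 0.9922·10.1·0.2415/1.8e-05 = 1.344e+05.
ε/D_h = 0.00015/0.2415 = 0.000621; Haaland gives 1/√f = -1.8 log₁₀[6.45e-05+5.13e-05] = 7.085, so f = 0.01992.
ΔP = f(L/D_h)(ρV²/2) = 0.01992·19.44/0.2415·50.61 = 81.17 Pa.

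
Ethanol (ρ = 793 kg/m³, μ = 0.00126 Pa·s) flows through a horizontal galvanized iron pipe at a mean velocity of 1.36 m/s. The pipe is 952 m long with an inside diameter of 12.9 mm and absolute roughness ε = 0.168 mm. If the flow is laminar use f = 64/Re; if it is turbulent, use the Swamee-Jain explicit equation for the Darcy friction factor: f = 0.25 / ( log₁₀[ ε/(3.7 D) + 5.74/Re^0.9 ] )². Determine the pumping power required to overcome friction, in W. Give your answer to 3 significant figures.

P ≈ 449 W

Reynolds number Re = ρVD/μ = 793 · 1.36 · 0.0129 / 0.00126 = 1.104e+04.
Re > 4000 → turbulent. Relative roughness ε/D = 0.000168/0.0129 = 0.013. Swamee-Jain: f = 0.25/(log₁₀[0.013/3.7 + 5.74/1.104e+04^0.9])² = 0.25/(log₁₀[0.00352 + 0.00132])² = 0.25/(-2.315)² = 0.04664.
Darcy-Weisbach: ΔP = f(L/D)(ρV²/2) = 0.04664·(952/0.0129)·(793·1.36²/2) = 0.04664·7.38e+04·733.4 = 2.524e+06 Pa.
Q = V·A = 1.36·0.0001307 = 0.0001777 m³/s.
Pumping power P = QΔP = 0.0001777·2.524e+06 = 448.7 W = 449 W.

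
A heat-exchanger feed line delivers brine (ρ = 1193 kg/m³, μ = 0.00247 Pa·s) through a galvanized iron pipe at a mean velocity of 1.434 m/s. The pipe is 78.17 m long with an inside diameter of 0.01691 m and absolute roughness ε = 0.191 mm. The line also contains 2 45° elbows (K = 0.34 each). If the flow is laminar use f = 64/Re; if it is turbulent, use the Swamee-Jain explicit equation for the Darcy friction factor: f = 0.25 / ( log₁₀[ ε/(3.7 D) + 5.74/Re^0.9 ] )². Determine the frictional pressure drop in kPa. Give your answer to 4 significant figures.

Reynolds number Re = ρVD/μ = 1193 · 1.434 · 0.01691 / 0.00247 = 1.171e+04.
Re > 4000 → turbulent. Relative roughness ε/D = 0.000191/0.01691 = 0.0113. Swamee-Jain: f = 0.25/(log₁₀[0.0113/3.7 + 5.74/1.171e+04^0.9])² = 0.25/(log₁₀[0.00305 + 0.00125])² = 0.25/(-2.366)² = 0.04465.
Total minor-loss coefficient ΣK = 2·0.34 = 0.68.
ΔP = [f·L/D + ΣK]·(ρV²/2) = [0.04465·78.17/0.01691 + 0.68]·(1193·1.434²/2) = [206.4 + 0.68]·1227 = 2.54e+05 Pa.
ΔP = 2.54e+05 Pa = 254.0 kPa.

ΔP ≈ 254.0 kPa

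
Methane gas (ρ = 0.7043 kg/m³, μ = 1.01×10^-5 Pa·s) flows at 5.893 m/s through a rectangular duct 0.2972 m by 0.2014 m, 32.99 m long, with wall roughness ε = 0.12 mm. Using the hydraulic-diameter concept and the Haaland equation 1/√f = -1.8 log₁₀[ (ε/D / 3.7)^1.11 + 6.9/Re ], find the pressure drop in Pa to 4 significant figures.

ΔP ≈ 33.78 Pa

Hydraulic diameter D_h = 4A/P = 4·(0.2972·0.2014)/(2·(0.2972+0.2014)) = 0.2394/0.9972 = 0.2401 m.
Re = ρVD_h/μ = 0.7043·5.893·0.2401/1.01e-05 = 9.866e+04.
ε/D_h = 0.00012/0.2401 = 0.0005; Haaland gives 1/√f = -1.8 log₁₀[5.07e-05+6.99e-05] = 7.053, so f = 0.0201.
ΔP = f(L/D_h)(ρV²/2) = 0.0201·32.99/0.2401·12.23 = 33.78 Pa.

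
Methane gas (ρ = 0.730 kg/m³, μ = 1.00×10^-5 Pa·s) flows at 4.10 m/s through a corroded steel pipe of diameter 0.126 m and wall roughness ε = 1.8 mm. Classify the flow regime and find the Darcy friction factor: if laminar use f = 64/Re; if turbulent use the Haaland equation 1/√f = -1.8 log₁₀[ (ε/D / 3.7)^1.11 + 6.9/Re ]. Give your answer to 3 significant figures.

Re = ρVD/μ = 0.73·4.1·0.126/1e-05 = 3.771e+04.
Re > 4000 → turbulent. ε/D = 0.0018/0.126 = 0.0143; Haaland: 1/√f = -1.8 log₁₀[0.0021 + 0.000183] = 4.756, so f = 0.0442.

f ≈ 0.0442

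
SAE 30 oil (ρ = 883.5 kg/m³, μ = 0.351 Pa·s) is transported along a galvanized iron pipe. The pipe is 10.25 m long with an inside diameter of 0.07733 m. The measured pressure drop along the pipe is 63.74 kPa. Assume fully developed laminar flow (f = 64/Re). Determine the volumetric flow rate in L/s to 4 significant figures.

For laminar flow, f = 64/Re with Re = ρVD/μ, so Darcy-Weisbach reduces to ΔP = 32μLV/D². Solving for V: V = ΔP·D²/(32μL) = 6.374e+04·(0.07733)²/(32·0.351·10.25) = 3.311 m/s.
Check: Re = ρVD/μ = 883.5·3.311·0.07733/0.351 = 644.4 < 2300, so the laminar assumption holds.
Q = V·A = 3.311·(π/4·0.07733²) = 0.01555 m³/s = 15.55 L/s.

Q ≈ 15.55 L/s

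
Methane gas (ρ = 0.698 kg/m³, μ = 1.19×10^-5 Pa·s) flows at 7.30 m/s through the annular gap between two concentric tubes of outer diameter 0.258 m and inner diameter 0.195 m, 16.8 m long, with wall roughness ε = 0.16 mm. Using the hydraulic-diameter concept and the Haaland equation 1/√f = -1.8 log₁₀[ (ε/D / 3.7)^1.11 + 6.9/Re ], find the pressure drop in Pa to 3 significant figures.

ΔP ≈ 145 Pa

Hydraulic diameter D_h = 4A/P = D_o - D_i = 0.258 - 0.195 = 0.063 m.
Re = ρVD_h/μ = 0.698·7.3·0.063/1.19e-05 = 2.698e+04.
ε/D_h = 0.00016/0.063 = 0.00254; Haaland gives 1/√f = -1.8 log₁₀[0.000308+0.000256] = 5.848, so f = 0.02924.
ΔP = f(L/D_h)(ρV²/2) = 0.02924·16.8/0.063·18.6 = 145 Pa.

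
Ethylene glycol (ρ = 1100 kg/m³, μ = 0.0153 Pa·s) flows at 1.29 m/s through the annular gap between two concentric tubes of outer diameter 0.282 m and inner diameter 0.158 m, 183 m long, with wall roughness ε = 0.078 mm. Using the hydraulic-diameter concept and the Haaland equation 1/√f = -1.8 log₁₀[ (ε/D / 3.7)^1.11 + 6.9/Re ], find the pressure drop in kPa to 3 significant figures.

ΔP ≈ 41.3 kPa

Hydraulic diameter D_h = 4A/P = D_o - D_i = 0.282 - 0.158 = 0.124 m.
Re = ρVD_h/μ = 1100·1.29·0.124/0.0153 = 1.15e+04.
ε/D_h = 7.8e-05/0.124 = 0.000629; Haaland gives 1/√f = -1.8 log₁₀[6.54e-05+0.0006] = 5.718, so f = 0.03058.
ΔP = f(L/D_h)(ρV²/2) = 0.03058·183/0.124·915.3 = 4.131e+04 Pa.
ΔP = 41.3 kPa.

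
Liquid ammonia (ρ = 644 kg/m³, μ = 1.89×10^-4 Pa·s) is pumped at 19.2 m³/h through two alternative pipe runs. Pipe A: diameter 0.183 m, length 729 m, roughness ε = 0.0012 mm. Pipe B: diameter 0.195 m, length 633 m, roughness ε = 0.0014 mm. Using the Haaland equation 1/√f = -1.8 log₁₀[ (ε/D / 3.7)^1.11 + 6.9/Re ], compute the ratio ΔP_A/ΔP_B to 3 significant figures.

ΔP_A/ΔP_B ≈ 1.56

Pipe A: V = Q/A = 0.005333/0.0263 = 0.2028 m/s; Re = 1.264e+05; ε/D = 6.56e-06; Haaland → f = 0.01701; ΔP_A = f(L/D)(ρV²/2) = 897.1 Pa.
Pipe B: V = Q/A = 0.005333/0.02986 = 0.1786 m/s; Re = 1.187e+05; ε/D = 7.18e-06; Haaland → f = 0.01723; ΔP_B = f(L/D)(ρV²/2) = 574.5 Pa.
ΔP_A/ΔP_B = 897.1/574.5 = 1.56.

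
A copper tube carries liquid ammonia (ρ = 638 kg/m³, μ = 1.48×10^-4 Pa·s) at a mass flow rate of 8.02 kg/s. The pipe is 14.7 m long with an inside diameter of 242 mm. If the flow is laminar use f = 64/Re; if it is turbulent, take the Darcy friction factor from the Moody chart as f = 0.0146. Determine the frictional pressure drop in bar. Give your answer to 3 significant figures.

A = πD²/4 = π(0.242)²/4 = 0.046 m²; mean velocity V = ṁ/(ρA) = 8.02/(638 · 0.046) = 0.2733 m/s.
Reynolds number Re = ρVD/μ = 638 · 0.2733 · 0.242 / 0.000148 = 2.851e+05.
Re > 4000 → turbulent; use the Moody-chart value f = 0.0146.
Darcy-Weisbach: ΔP = f(L/D)(ρV²/2) = 0.0146·(14.7/0.242)·(638·0.2733²/2) = 0.0146·60.74·23.83 = 21.13 Pa.
ΔP = 21.13 Pa = 2.11×10^-4 bar.

ΔP ≈ 2.11×10^-4 bar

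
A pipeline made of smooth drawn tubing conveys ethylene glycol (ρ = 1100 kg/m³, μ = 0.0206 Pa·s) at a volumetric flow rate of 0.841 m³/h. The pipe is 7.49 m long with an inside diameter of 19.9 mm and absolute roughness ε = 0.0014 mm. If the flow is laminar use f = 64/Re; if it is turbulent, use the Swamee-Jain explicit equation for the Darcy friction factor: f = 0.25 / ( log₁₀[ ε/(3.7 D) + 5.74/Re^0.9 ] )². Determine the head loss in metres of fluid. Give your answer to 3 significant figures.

Q = 0.841 m³/h = 0.841/3600 = 0.0002336 m³/s.
Cross-sectional area A = πD²/4 = π(0.0199)²/4 = 0.000311 m²; mean velocity V = Q/A = 0.0002336/0.000311 = 0.7511 m/s.
Reynolds number Re = ρVD/μ = 1100 · 0.7511 · 0.0199 / 0.0206 = 798.1.
Re < 2300 → laminar flow, so f = 64/Re = 64/798.1 = 0.08019 (the turbulent correlation is not needed).
Darcy-Weisbach: ΔP = f(L/D)(ρV²/2) = 0.08019·(7.49/0.0199)·(1100·0.7511²/2) = 0.08019·376.4·310.3 = 9365 Pa.
Head loss h_f = ΔP/(ρg) = 9365/(1100·9.81) = 0.868 m.

h_f ≈ 0.868 m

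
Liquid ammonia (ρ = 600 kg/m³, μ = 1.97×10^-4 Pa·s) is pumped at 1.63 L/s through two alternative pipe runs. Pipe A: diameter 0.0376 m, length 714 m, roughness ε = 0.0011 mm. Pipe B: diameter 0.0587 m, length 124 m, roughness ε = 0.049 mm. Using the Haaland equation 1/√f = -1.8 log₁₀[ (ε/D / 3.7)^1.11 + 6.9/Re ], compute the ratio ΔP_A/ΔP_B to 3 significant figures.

Pipe A: V = Q/A = 0.00163/0.00111 = 1.468 m/s; Re = 1.681e+05; ε/D = 2.93e-05; Haaland → f = 0.0162; ΔP_A = f(L/D)(ρV²/2) = 1.989e+05 Pa.
Pipe B: V = Q/A = 0.00163/0.002706 = 0.6023 m/s; Re = 1.077e+05; ε/D = 0.000835; Haaland → f = 0.02122; ΔP_B = f(L/D)(ρV²/2) = 4879 Pa.
ΔP_A/ΔP_B = 1.989e+05/4879 = 40.8.

ΔP_A/ΔP_B ≈ 40.8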